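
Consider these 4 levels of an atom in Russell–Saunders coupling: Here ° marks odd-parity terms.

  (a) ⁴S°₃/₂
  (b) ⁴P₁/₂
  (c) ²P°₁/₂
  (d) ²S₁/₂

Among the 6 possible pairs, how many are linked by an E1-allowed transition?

(a)–(b): allowed.
(a)–(c): forbidden (parity, ΔS).
(a)–(d): forbidden (ΔS, ΔL).
(b)–(c): forbidden (ΔS).
(b)–(d): forbidden (parity, ΔS).
(c)–(d): allowed.
Allowed pairs: 2 of 6.

2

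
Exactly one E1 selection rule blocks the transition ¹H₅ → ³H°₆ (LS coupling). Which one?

ΔJ = 0, ±1 (not J=0↔0): J: 5 → 6, ΔJ = +1 — satisfied.
Parity must change: even → odd — satisfied.
ΔL = 0, ±1 (not L=0↔0): L: 5 → 5, ΔL = +0 — satisfied.
ΔS = 0: S: 0 → 1 — violated.

the ΔS = 0 rule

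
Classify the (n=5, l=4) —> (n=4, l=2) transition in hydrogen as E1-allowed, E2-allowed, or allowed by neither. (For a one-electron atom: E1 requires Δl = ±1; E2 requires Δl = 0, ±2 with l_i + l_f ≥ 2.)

E2

Δl = 2 − 4 = -2; l_i + l_f = 6.
E1 (Δl = ±1): not satisfied.
E2 (Δl = 0,±2, l_i+l_f ≥ 2): satisfied.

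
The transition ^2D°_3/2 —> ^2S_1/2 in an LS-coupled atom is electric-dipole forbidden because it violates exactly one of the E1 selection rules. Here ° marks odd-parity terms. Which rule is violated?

the ΔL = 0, ±1 rule

Initial level: S=1/2, L=2, J=3/2, parity odd. Final level: S=1/2, L=0, J=1/2, parity even.
Parity must change: odd → even — satisfied.
ΔS = 0: S: 1/2 → 1/2 — satisfied.
ΔJ = 0, ±1 (not J=0↔0): J: 3/2 → 1/2, ΔJ = -1 — satisfied.
ΔL = 0, ±1 (not L=0↔0): L: 2 → 0, ΔL = -2 — violated.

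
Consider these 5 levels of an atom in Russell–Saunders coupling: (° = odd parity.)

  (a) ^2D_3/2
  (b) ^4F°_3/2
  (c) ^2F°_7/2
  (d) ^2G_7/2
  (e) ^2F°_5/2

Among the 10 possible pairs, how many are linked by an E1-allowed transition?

3

(a)–(b): forbidden (ΔS).
(a)–(c): forbidden (ΔJ).
(a)–(d): forbidden (parity, ΔL, ΔJ).
(a)–(e): allowed.
(b)–(c): forbidden (parity, ΔS, ΔJ).
(b)–(d): forbidden (ΔS, ΔJ).
(b)–(e): forbidden (parity, ΔS).
(c)–(d): allowed.
(c)–(e): forbidden (parity).
(d)–(e): allowed.
Allowed pairs: 3 of 10.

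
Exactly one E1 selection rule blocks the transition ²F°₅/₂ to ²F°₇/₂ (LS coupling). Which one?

parity

Initial level: S=1/2, L=3, J=5/2, parity odd. Final level: S=1/2, L=3, J=7/2, parity odd.
Parity must change: odd → odd — ✗.
ΔS = 0: S: 1/2 → 1/2 — ✓.
ΔL = 0, ±1 (not L=0↔0): L: 3 → 3, ΔL = +0 — ✓.
ΔJ = 0, ±1 (not J=0↔0): J: 5/2 → 7/2, ΔJ = +1 — ✓.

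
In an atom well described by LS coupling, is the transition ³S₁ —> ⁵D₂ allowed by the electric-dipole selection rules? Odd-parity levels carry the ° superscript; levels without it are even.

forbidden

Reading off the term symbols: S 1→2, L 0→2, J 1→2, parity even→even.
ΔJ = 0, ±1 (not J=0↔0): J: 1 → 2, ΔJ = +1 — ✓.
ΔS = 0: S: 1 → 2 — ✗.
ΔL = 0, ±1 (not L=0↔0): L: 0 → 2, ΔL = +2 — ✗.
Parity must change: even → even — ✗.
Rule(s) violated: parity, ΔS, ΔL.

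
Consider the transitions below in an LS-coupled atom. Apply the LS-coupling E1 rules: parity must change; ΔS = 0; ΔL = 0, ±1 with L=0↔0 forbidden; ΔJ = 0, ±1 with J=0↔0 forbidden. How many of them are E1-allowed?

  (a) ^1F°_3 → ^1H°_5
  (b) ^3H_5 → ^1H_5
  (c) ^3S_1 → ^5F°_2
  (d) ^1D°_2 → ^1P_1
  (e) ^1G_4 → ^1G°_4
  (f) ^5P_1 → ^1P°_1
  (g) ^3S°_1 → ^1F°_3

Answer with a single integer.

2

(a) forbidden (parity, ΔL, ΔJ fail)
(b) forbidden (parity, ΔS fail)
(c) forbidden (ΔS, ΔL fail)
(d) allowed
(e) allowed
(f) forbidden (ΔS fails)
(g) forbidden (parity, ΔS, ΔL, ΔJ fail)
Total allowed: 2 of 7.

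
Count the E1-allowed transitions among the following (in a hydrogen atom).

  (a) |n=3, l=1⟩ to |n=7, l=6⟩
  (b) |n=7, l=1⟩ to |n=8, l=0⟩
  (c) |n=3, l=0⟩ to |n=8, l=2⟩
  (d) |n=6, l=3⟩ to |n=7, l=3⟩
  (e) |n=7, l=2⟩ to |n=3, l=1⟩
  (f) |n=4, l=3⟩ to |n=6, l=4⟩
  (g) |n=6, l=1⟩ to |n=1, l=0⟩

4

(a) forbidden — Δl = +5 (E1 requires Δl = ±1)
(b) allowed
(c) forbidden — Δl = +2 (E1 requires Δl = ±1)
(d) forbidden — Δl = +0 (E1 requires Δl = ±1)
(e) allowed
(f) allowed
(g) allowed
Total allowed: 4 of 7.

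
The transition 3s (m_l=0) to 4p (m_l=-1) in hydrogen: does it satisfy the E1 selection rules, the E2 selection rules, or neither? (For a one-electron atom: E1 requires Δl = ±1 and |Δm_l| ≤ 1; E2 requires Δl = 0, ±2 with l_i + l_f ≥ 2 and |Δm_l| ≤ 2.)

Δl = 1 − 0 = +1; l_i + l_f = 1.
Δm_l = -1.
E1 (Δl = ±1, |Δm_l| ≤ 1): satisfied.
E2 (Δl = 0,±2, l_i+l_f ≥ 2, |Δm_l| ≤ 2): not satisfied.

E1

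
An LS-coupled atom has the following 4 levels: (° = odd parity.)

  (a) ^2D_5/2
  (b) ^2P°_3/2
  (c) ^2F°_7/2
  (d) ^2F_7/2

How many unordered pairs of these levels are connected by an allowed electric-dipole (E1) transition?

3

(a)–(b): allowed.
(a)–(c): allowed.
(a)–(d): forbidden (parity).
(b)–(c): forbidden (parity, ΔL, ΔJ).
(b)–(d): forbidden (ΔL, ΔJ).
(c)–(d): allowed.
Allowed pairs: 3 of 6.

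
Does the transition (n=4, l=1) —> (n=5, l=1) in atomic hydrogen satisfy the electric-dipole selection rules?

forbidden

l: 1 → 1 (Δl = +0). Δl = ±1 ✗.
The transition is electric-dipole forbidden.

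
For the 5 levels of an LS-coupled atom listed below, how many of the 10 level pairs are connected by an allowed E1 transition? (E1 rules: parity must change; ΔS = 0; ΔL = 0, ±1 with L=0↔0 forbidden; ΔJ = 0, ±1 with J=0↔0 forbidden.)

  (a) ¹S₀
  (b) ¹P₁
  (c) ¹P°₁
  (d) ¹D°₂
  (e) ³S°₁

3

(a)–(b): forbidden (parity).
(a)–(c): allowed.
(a)–(d): forbidden (ΔL, ΔJ).
(a)–(e): forbidden (ΔS, ΔL).
(b)–(c): allowed.
(b)–(d): allowed.
(b)–(e): forbidden (ΔS).
(c)–(d): forbidden (parity).
(c)–(e): forbidden (parity, ΔS).
(d)–(e): forbidden (parity, ΔS, ΔL).
Allowed pairs: 3 of 10.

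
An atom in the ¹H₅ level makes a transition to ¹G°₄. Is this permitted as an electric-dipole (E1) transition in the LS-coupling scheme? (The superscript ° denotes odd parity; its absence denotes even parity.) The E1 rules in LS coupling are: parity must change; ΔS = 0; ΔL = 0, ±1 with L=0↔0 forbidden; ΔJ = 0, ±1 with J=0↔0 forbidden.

Parity must change: even → odd — passes.
ΔS = 0: S: 0 → 0 — passes.
ΔL = 0, ±1 (not L=0↔0): L: 5 → 4, ΔL = -1 — passes.
ΔJ = 0, ±1 (not J=0↔0): J: 5 → 4, ΔJ = -1 — passes.
All four E1 rules are satisfied.

allowed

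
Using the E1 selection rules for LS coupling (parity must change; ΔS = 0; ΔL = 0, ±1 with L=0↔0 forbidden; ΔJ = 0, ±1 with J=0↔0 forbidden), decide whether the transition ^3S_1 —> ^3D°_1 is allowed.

forbidden

Initial level: S=1, L=0, J=1, parity even. Final level: S=1, L=2, J=1, parity odd.
Parity must change: even → odd — passes.
ΔS = 0: S: 1 → 1 — passes.
ΔL = 0, ±1 (not L=0↔0): L: 0 → 2, ΔL = +2 — fails.
ΔJ = 0, ±1 (not J=0↔0): J: 1 → 1, ΔJ = +0 — passes.
Rule(s) violated: ΔL.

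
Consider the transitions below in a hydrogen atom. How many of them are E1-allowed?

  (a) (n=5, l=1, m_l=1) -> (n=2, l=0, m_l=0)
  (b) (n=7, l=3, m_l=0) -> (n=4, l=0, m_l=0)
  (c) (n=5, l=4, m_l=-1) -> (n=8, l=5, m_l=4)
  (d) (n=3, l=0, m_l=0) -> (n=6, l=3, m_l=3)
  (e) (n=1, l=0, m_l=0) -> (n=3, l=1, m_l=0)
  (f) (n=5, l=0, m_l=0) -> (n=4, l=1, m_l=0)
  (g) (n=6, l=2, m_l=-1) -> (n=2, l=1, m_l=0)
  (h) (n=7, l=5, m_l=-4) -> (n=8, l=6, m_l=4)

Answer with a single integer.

4

(a) allowed
(b) forbidden — Δl = -3 (E1 requires Δl = ±1)
(c) forbidden — Δm_l = +5 (E1 requires Δm_l = 0, ±1)
(d) forbidden — Δl = +3 (E1 requires Δl = ±1); Δm_l = +3 (E1 requires Δm_l = 0, ±1)
(e) allowed
(f) allowed
(g) allowed
(h) forbidden — Δm_l = +8 (E1 requires Δm_l = 0, ±1)
Total allowed: 4 of 8.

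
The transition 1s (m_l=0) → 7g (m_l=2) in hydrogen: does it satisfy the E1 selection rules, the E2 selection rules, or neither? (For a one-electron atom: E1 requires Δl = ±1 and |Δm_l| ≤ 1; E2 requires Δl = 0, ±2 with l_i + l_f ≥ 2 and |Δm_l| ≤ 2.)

neither

Δl = 4 − 0 = +4; l_i + l_f = 4.
Δm_l = +2.
E1 (Δl = ±1, |Δm_l| ≤ 1): not satisfied.
E2 (Δl = 0,±2, l_i+l_f ≥ 2, |Δm_l| ≤ 2): not satisfied.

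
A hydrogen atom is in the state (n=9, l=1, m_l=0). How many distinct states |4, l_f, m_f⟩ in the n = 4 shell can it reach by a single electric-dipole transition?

E1 requires Δl = ±1, so l_f ∈ {0, 2}; with 0 ≤ l_f ≤ n_f−1 = 3, the allowed l_f values are {0, 2}.
For l_f = 0: m_f ∈ {m_i−1, m_i, m_i+1} ∩ [−0, 0] = {0} → 1 state.
For l_f = 2: m_f ∈ {m_i−1, m_i, m_i+1} ∩ [−2, 2] = {-1, 0, 1} → 3 states.
Total: 4.

4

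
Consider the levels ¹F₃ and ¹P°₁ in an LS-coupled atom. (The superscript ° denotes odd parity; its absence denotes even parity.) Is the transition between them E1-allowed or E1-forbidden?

Initial level: S=0, L=3, J=3, parity even. Final level: S=0, L=1, J=1, parity odd.
Parity must change: even → odd — ✓.
ΔS = 0: S: 0 → 0 — ✓.
ΔL = 0, ±1 (not L=0↔0): L: 3 → 1, ΔL = -2 — ✗.
ΔJ = 0, ±1 (not J=0↔0): J: 3 → 1, ΔJ = -2 — ✗.
Rule(s) violated: ΔL, ΔJ.

forbidden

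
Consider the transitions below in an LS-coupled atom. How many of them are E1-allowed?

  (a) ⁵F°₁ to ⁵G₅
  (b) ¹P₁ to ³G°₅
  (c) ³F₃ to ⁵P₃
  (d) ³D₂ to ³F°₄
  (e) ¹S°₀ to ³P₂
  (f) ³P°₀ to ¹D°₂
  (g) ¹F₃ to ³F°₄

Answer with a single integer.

0

(a) forbidden (ΔJ fails)
(b) forbidden (ΔS, ΔL, ΔJ fail)
(c) forbidden (parity, ΔS, ΔL fail)
(d) forbidden (ΔJ fails)
(e) forbidden (ΔS, ΔJ fail)
(f) forbidden (parity, ΔS, ΔJ fail)
(g) forbidden (ΔS fails)
Total allowed: 0 of 7.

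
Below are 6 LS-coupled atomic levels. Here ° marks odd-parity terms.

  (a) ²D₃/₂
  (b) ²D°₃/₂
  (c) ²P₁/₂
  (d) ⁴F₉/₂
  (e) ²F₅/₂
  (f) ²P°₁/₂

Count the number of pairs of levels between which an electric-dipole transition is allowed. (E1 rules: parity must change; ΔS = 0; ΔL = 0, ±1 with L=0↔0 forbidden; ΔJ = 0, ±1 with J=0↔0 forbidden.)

5

(a)–(b): allowed.
(a)–(c): forbidden (parity).
(a)–(d): forbidden (parity, ΔS, ΔJ).
(a)–(e): forbidden (parity).
(a)–(f): allowed.
(b)–(c): allowed.
(b)–(d): forbidden (ΔS, ΔJ).
(b)–(e): allowed.
(b)–(f): forbidden (parity).
(c)–(d): forbidden (parity, ΔS, ΔL, ΔJ).
(c)–(e): forbidden (parity, ΔL, ΔJ).
(c)–(f): allowed.
(d)–(e): forbidden (parity, ΔS, ΔJ).
(d)–(f): forbidden (ΔS, ΔL, ΔJ).
(e)–(f): forbidden (ΔL, ΔJ).
Allowed pairs: 5 of 15.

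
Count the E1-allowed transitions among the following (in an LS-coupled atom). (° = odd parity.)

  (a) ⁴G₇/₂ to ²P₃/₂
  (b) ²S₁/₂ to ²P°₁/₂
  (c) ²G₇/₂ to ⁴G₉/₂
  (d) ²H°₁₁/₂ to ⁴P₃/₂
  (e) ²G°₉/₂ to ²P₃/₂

(a) forbidden (parity, ΔS, ΔL, ΔJ fail)
(b) allowed
(c) forbidden (parity, ΔS fail)
(d) forbidden (ΔS, ΔL, ΔJ fail)
(e) forbidden (ΔL, ΔJ fail)
Total allowed: 1 of 5.

1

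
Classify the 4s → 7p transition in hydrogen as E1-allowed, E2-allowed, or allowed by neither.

E1

Δl = 1 − 0 = +1; l_i + l_f = 1.
E1 (Δl = ±1): satisfied.
E2 (Δl = 0,±2, l_i+l_f ≥ 2): not satisfied.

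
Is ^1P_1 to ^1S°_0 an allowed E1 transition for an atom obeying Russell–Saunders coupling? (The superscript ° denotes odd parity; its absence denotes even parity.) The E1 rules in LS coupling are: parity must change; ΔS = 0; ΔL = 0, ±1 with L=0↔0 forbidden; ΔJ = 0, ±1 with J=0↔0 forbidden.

allowed

Initial level: S=0, L=1, J=1, parity even. Final level: S=0, L=0, J=0, parity odd.
ΔL = 0, ±1 (not L=0↔0): L: 1 → 0, ΔL = -1 — ✓.
Parity must change: even → odd — ✓.
ΔS = 0: S: 0 → 0 — ✓.
ΔJ = 0, ±1 (not J=0↔0): J: 1 → 0, ΔJ = -1 — ✓.
All four E1 rules are satisfied.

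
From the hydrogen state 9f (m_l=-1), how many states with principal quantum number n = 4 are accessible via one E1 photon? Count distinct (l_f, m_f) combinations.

3

E1 requires Δl = ±1, so l_f ∈ {2, 4}; with 0 ≤ l_f ≤ n_f−1 = 3, the allowed l_f values are {2}.
For l_f = 2: m_f ∈ {m_i−1, m_i, m_i+1} ∩ [−2, 2] = {-2, -1, 0} → 3 states.
Total: 3.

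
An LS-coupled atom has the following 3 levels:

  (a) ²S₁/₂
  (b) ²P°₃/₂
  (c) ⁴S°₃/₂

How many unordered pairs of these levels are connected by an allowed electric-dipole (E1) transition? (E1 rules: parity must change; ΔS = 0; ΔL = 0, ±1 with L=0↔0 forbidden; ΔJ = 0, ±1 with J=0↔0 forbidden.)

1

(a)–(b): allowed.
(a)–(c): forbidden (ΔS, ΔL).
(b)–(c): forbidden (parity, ΔS).
Allowed pairs: 1 of 3.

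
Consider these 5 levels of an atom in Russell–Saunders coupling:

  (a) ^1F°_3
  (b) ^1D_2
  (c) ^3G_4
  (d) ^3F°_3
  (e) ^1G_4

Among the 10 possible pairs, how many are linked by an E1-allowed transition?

3

(a)–(b): allowed.
(a)–(c): forbidden (ΔS).
(a)–(d): forbidden (parity, ΔS).
(a)–(e): allowed.
(b)–(c): forbidden (parity, ΔS, ΔL, ΔJ).
(b)–(d): forbidden (ΔS).
(b)–(e): forbidden (parity, ΔL, ΔJ).
(c)–(d): allowed.
(c)–(e): forbidden (parity, ΔS).
(d)–(e): forbidden (ΔS).
Allowed pairs: 3 of 10.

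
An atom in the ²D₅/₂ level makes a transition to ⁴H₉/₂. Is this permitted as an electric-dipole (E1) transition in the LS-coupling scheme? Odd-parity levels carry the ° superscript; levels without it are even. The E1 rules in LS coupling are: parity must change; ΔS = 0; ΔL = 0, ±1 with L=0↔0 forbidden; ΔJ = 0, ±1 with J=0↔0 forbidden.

Initial level: S=1/2, L=2, J=5/2, parity even. Final level: S=3/2, L=5, J=9/2, parity even.
Parity must change: even → even — fails.
ΔS = 0: S: 1/2 → 3/2 — fails.
ΔL = 0, ±1 (not L=0↔0): L: 2 → 5, ΔL = +3 — fails.
ΔJ = 0, ±1 (not J=0↔0): J: 5/2 → 9/2, ΔJ = +2 — fails.
Rule(s) violated: parity, ΔS, ΔL, ΔJ.

forbidden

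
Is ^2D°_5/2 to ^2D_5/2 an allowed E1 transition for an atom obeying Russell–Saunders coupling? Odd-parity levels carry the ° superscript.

ΔS = 0: S: 1/2 → 1/2 — satisfied.
ΔL = 0, ±1 (not L=0↔0): L: 2 → 2, ΔL = +0 — satisfied.
Parity must change: odd → even — satisfied.
ΔJ = 0, ±1 (not J=0↔0): J: 5/2 → 5/2, ΔJ = +0 — satisfied.
All four E1 rules are satisfied.

allowed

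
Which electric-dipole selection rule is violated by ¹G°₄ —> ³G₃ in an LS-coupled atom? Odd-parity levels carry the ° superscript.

Initial level: S=0, L=4, J=4, parity odd. Final level: S=1, L=4, J=3, parity even.
ΔJ = 0, ±1 (not J=0↔0): J: 4 → 3, ΔJ = -1 — passes.
Parity must change: odd → even — passes.
ΔS = 0: S: 0 → 1 — fails.
ΔL = 0, ±1 (not L=0↔0): L: 4 → 4, ΔL = +0 — passes.

the ΔS = 0 rule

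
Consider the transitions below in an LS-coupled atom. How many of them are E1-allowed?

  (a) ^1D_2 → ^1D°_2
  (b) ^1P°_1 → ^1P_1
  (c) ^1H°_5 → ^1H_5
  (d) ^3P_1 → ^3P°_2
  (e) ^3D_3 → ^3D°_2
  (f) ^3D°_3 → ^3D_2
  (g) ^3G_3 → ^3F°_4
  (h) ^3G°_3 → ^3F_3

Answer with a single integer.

8

(a) allowed
(b) allowed
(c) allowed
(d) allowed
(e) allowed
(f) allowed
(g) allowed
(h) allowed
Total allowed: 8 of 8.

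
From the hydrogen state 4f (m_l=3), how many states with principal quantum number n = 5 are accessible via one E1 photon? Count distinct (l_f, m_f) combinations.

4

E1 requires Δl = ±1, so l_f ∈ {2, 4}; with 0 ≤ l_f ≤ n_f−1 = 4, the allowed l_f values are {2, 4}.
For l_f = 2: m_f ∈ {m_i−1, m_i, m_i+1} ∩ [−2, 2] = {2} → 1 state.
For l_f = 4: m_f ∈ {m_i−1, m_i, m_i+1} ∩ [−4, 4] = {2, 3, 4} → 3 states.
Total: 4.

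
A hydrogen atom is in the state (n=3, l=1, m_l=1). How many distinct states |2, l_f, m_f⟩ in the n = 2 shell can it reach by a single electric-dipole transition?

1

E1 requires Δl = ±1, so l_f ∈ {0, 2}; with 0 ≤ l_f ≤ n_f−1 = 1, the allowed l_f values are {0}.
For l_f = 0: m_f ∈ {m_i−1, m_i, m_i+1} ∩ [−0, 0] = {0} → 1 state.
Total: 1.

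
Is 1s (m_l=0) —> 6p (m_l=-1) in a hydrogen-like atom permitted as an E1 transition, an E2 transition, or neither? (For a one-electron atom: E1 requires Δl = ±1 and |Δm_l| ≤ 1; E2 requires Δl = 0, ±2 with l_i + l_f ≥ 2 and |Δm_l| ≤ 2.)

Δl = 1 − 0 = +1; l_i + l_f = 1.
Δm_l = -1.
E1 (Δl = ±1, |Δm_l| ≤ 1): satisfied.
E2 (Δl = 0,±2, l_i+l_f ≥ 2, |Δm_l| ≤ 2): not satisfied.

E1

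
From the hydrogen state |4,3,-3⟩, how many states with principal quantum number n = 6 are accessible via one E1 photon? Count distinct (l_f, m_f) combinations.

4

E1 requires Δl = ±1, so l_f ∈ {2, 4}; with 0 ≤ l_f ≤ n_f−1 = 5, the allowed l_f values are {2, 4}.
For l_f = 2: m_f ∈ {m_i−1, m_i, m_i+1} ∩ [−2, 2] = {-2} → 1 state.
For l_f = 4: m_f ∈ {m_i−1, m_i, m_i+1} ∩ [−4, 4] = {-4, -3, -2} → 3 states.
Total: 4.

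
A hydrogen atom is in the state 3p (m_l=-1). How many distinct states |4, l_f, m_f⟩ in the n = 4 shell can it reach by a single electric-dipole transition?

E1 requires Δl = ±1, so l_f ∈ {0, 2}; with 0 ≤ l_f ≤ n_f−1 = 3, the allowed l_f values are {0, 2}.
For l_f = 0: m_f ∈ {m_i−1, m_i, m_i+1} ∩ [−0, 0] = {0} → 1 state.
For l_f = 2: m_f ∈ {m_i−1, m_i, m_i+1} ∩ [−2, 2] = {-2, -1, 0} → 3 states.
Total: 4.

4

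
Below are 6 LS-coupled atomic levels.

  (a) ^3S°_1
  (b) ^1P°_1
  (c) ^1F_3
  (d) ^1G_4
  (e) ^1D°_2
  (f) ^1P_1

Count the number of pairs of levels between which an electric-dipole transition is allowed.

3

(a)–(b): forbidden (parity, ΔS).
(a)–(c): forbidden (ΔS, ΔL, ΔJ).
(a)–(d): forbidden (ΔS, ΔL, ΔJ).
(a)–(e): forbidden (parity, ΔS, ΔL).
(a)–(f): forbidden (ΔS).
(b)–(c): forbidden (ΔL, ΔJ).
(b)–(d): forbidden (ΔL, ΔJ).
(b)–(e): forbidden (parity).
(b)–(f): allowed.
(c)–(d): forbidden (parity).
(c)–(e): allowed.
(c)–(f): forbidden (parity, ΔL, ΔJ).
(d)–(e): forbidden (ΔL, ΔJ).
(d)–(f): forbidden (parity, ΔL, ΔJ).
(e)–(f): allowed.
Allowed pairs: 3 of 15.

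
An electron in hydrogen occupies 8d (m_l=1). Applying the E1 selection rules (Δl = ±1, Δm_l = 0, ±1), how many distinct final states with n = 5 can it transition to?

5

E1 requires Δl = ±1, so l_f ∈ {1, 3}; with 0 ≤ l_f ≤ n_f−1 = 4, the allowed l_f values are {1, 3}.
For l_f = 1: m_f ∈ {m_i−1, m_i, m_i+1} ∩ [−1, 1] = {0, 1} → 2 states.
For l_f = 3: m_f ∈ {m_i−1, m_i, m_i+1} ∩ [−3, 3] = {0, 1, 2} → 3 states.
Total: 5.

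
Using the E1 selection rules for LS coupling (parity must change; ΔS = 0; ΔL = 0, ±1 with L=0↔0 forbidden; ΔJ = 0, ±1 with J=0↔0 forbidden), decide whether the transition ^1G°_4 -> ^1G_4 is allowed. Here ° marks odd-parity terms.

ΔL = 0, ±1 (not L=0↔0): L: 4 → 4, ΔL = +0 — ✓.
Parity must change: odd → even — ✓.
ΔJ = 0, ±1 (not J=0↔0): J: 4 → 4, ΔJ = +0 — ✓.
ΔS = 0: S: 0 → 0 — ✓.
All four E1 rules are satisfied.

allowed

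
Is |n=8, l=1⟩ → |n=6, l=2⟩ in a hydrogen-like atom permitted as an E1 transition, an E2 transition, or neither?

E1

Δl = 2 − 1 = +1; l_i + l_f = 3.
E1 (Δl = ±1): satisfied.
E2 (Δl = 0,±2, l_i+l_f ≥ 2): not satisfied.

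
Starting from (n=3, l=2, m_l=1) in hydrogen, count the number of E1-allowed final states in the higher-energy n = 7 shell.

E1 requires Δl = ±1, so l_f ∈ {1, 3}; with 0 ≤ l_f ≤ n_f−1 = 6, the allowed l_f values are {1, 3}.
For l_f = 1: m_f ∈ {m_i−1, m_i, m_i+1} ∩ [−1, 1] = {0, 1} → 2 states.
For l_f = 3: m_f ∈ {m_i−1, m_i, m_i+1} ∩ [−3, 3] = {0, 1, 2} → 3 states.
Total: 5.

5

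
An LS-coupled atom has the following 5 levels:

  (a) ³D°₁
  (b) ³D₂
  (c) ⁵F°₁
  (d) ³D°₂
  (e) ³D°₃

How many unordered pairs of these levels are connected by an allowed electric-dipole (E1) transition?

3

(a)–(b): allowed.
(a)–(c): forbidden (parity, ΔS).
(a)–(d): forbidden (parity).
(a)–(e): forbidden (parity, ΔJ).
(b)–(c): forbidden (ΔS).
(b)–(d): allowed.
(b)–(e): allowed.
(c)–(d): forbidden (parity, ΔS).
(c)–(e): forbidden (parity, ΔS, ΔJ).
(d)–(e): forbidden (parity).
Allowed pairs: 3 of 10.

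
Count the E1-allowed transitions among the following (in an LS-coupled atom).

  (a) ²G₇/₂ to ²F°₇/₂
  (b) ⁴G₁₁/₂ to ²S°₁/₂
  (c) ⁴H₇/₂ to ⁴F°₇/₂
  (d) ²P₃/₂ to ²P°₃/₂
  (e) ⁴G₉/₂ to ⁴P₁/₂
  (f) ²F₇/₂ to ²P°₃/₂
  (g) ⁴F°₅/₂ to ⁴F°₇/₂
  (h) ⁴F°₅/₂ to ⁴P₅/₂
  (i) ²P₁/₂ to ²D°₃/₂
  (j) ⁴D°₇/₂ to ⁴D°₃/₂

3

(a) allowed
(b) forbidden (ΔS, ΔL, ΔJ fail)
(c) forbidden (ΔL fails)
(d) allowed
(e) forbidden (parity, ΔL, ΔJ fail)
(f) forbidden (ΔL, ΔJ fail)
(g) forbidden (parity fails)
(h) forbidden (ΔL fails)
(i) allowed
(j) forbidden (parity, ΔJ fail)
Total allowed: 3 of 10.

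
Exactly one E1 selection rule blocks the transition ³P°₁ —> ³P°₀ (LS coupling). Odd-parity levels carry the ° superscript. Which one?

parity

Initial level: S=1, L=1, J=1, parity odd. Final level: S=1, L=1, J=0, parity odd.
Parity must change: odd → odd — ✗.
ΔS = 0: S: 1 → 1 — ✓.
ΔL = 0, ±1 (not L=0↔0): L: 1 → 1, ΔL = +0 — ✓.
ΔJ = 0, ±1 (not J=0↔0): J: 1 → 0, ΔJ = -1 — ✓.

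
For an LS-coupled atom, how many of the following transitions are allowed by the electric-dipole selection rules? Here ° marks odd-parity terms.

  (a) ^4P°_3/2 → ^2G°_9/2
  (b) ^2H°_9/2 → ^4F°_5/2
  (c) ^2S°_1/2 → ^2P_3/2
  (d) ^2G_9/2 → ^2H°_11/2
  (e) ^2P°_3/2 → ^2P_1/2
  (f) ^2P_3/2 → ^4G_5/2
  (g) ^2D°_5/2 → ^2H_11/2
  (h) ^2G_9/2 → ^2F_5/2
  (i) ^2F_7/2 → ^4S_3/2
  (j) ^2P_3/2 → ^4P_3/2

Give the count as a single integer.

(a) forbidden (parity, ΔS, ΔL, ΔJ fail)
(b) forbidden (parity, ΔS, ΔL, ΔJ fail)
(c) allowed
(d) allowed
(e) allowed
(f) forbidden (parity, ΔS, ΔL fail)
(g) forbidden (ΔL, ΔJ fail)
(h) forbidden (parity, ΔJ fail)
(i) forbidden (parity, ΔS, ΔL, ΔJ fail)
(j) forbidden (parity, ΔS fail)
Total allowed: 3 of 10.

3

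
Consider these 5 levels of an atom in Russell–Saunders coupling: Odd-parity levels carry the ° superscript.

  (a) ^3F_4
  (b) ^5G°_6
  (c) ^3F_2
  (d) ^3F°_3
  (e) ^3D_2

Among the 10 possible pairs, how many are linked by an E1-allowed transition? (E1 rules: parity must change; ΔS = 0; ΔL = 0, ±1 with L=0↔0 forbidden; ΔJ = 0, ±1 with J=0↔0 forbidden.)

3

(a)–(b): forbidden (ΔS, ΔJ).
(a)–(c): forbidden (parity, ΔJ).
(a)–(d): allowed.
(a)–(e): forbidden (parity, ΔJ).
(b)–(c): forbidden (ΔS, ΔJ).
(b)–(d): forbidden (parity, ΔS, ΔJ).
(b)–(e): forbidden (ΔS, ΔL, ΔJ).
(c)–(d): allowed.
(c)–(e): forbidden (parity).
(d)–(e): allowed.
Allowed pairs: 3 of 10.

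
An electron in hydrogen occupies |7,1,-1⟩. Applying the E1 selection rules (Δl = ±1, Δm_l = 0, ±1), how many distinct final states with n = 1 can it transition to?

E1 requires Δl = ±1, so l_f ∈ {0, 2}; with 0 ≤ l_f ≤ n_f−1 = 0, the allowed l_f values are {0}.
For l_f = 0: m_f ∈ {m_i−1, m_i, m_i+1} ∩ [−0, 0] = {0} → 1 state.
Total: 1.

1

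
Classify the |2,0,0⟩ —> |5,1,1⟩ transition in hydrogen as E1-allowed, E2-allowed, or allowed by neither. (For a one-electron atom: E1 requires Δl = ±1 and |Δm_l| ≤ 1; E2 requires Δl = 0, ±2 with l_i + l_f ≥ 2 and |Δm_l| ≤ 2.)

Δl = 1 − 0 = +1; l_i + l_f = 1.
Δm_l = +1.
E1 (Δl = ±1, |Δm_l| ≤ 1): satisfied.
E2 (Δl = 0,±2, l_i+l_f ≥ 2, |Δm_l| ≤ 2): not satisfied.

E1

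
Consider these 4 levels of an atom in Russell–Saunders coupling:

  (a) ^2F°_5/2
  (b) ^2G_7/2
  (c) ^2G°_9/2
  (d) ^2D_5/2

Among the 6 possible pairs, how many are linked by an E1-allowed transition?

(a)–(b): allowed.
(a)–(c): forbidden (parity, ΔJ).
(a)–(d): allowed.
(b)–(c): allowed.
(b)–(d): forbidden (parity, ΔL).
(c)–(d): forbidden (ΔL, ΔJ).
Allowed pairs: 3 of 6.

3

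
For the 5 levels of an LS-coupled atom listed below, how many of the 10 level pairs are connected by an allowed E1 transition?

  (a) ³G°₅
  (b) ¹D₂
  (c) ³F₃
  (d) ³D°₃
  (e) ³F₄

3

(a)–(b): forbidden (ΔS, ΔL, ΔJ).
(a)–(c): forbidden (ΔJ).
(a)–(d): forbidden (parity, ΔL, ΔJ).
(a)–(e): allowed.
(b)–(c): forbidden (parity, ΔS).
(b)–(d): forbidden (ΔS).
(b)–(e): forbidden (parity, ΔS, ΔJ).
(c)–(d): allowed.
(c)–(e): forbidden (parity).
(d)–(e): allowed.
Allowed pairs: 3 of 10.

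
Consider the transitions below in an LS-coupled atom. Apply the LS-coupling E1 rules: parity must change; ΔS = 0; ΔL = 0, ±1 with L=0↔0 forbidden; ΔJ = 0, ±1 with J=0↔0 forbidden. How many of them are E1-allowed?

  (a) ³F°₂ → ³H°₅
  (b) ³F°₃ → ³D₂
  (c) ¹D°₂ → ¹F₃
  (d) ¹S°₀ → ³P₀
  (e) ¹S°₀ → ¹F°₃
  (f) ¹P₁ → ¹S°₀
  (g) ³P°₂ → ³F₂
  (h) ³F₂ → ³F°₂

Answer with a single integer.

(a) forbidden (parity, ΔL, ΔJ fail)
(b) allowed
(c) allowed
(d) forbidden (ΔS, ΔJ fail)
(e) forbidden (parity, ΔL, ΔJ fail)
(f) allowed
(g) forbidden (ΔL fails)
(h) allowed
Total allowed: 4 of 8.

4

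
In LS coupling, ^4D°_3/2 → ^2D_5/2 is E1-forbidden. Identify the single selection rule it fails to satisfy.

the ΔS = 0 rule

Parity must change: odd → even — passes.
ΔS = 0: S: 3/2 → 1/2 — fails.
ΔL = 0, ±1 (not L=0↔0): L: 2 → 2, ΔL = +0 — passes.
ΔJ = 0, ±1 (not J=0↔0): J: 3/2 → 5/2, ΔJ = +1 — passes.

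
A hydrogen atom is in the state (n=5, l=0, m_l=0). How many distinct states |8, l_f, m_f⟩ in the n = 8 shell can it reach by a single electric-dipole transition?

E1 requires Δl = ±1, so l_f ∈ {-1, 1}; with 0 ≤ l_f ≤ n_f−1 = 7, the allowed l_f values are {1}.
For l_f = 1: m_f ∈ {m_i−1, m_i, m_i+1} ∩ [−1, 1] = {-1, 0, 1} → 3 states.
Total: 3.

3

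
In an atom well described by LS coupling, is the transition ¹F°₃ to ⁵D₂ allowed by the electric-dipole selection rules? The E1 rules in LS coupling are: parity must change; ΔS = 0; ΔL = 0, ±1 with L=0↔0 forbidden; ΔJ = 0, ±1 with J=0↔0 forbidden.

forbidden

Reading off the term symbols: S 0→2, L 3→2, J 3→2, parity odd→even.
Parity must change: odd → even — ✓.
ΔS = 0: S: 0 → 2 — ✗.
ΔL = 0, ±1 (not L=0↔0): L: 3 → 2, ΔL = -1 — ✓.
ΔJ = 0, ±1 (not J=0↔0): J: 3 → 2, ΔJ = -1 — ✓.
Rule(s) violated: ΔS.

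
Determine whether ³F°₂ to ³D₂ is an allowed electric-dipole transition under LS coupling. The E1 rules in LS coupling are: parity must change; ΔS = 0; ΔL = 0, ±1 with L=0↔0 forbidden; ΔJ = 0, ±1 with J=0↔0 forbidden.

Parity must change: odd → even — passes.
ΔS = 0: S: 1 → 1 — passes.
ΔL = 0, ±1 (not L=0↔0): L: 3 → 2, ΔL = -1 — passes.
ΔJ = 0, ±1 (not J=0↔0): J: 2 → 2, ΔJ = +0 — passes.
All four E1 rules are satisfied.

allowed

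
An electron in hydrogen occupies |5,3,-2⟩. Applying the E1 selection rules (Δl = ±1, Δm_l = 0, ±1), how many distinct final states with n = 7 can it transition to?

E1 requires Δl = ±1, so l_f ∈ {2, 4}; with 0 ≤ l_f ≤ n_f−1 = 6, the allowed l_f values are {2, 4}.
For l_f = 2: m_f ∈ {m_i−1, m_i, m_i+1} ∩ [−2, 2] = {-2, -1} → 2 states.
For l_f = 4: m_f ∈ {m_i−1, m_i, m_i+1} ∩ [−4, 4] = {-3, -2, -1} → 3 states.
Total: 5.

5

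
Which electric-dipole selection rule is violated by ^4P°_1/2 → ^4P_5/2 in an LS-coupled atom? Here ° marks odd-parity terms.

Reading off the term symbols: S 3/2→3/2, L 1→1, J 1/2→5/2, parity odd→even.
Parity must change: odd → even — ok.
ΔJ = 0, ±1 (not J=0↔0): J: 1/2 → 5/2, ΔJ = +2 — fails.
ΔS = 0: S: 3/2 → 3/2 — ok.
ΔL = 0, ±1 (not L=0↔0): L: 1 → 1, ΔL = +0 — ok.

the ΔJ = 0, ±1 rule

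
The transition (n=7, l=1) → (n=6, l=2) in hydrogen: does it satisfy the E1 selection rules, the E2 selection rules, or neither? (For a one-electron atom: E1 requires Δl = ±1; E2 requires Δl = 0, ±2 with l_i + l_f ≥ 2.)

Δl = 2 − 1 = +1; l_i + l_f = 3.
E1 (Δl = ±1): satisfied.
E2 (Δl = 0,±2, l_i+l_f ≥ 2): not satisfied.

E1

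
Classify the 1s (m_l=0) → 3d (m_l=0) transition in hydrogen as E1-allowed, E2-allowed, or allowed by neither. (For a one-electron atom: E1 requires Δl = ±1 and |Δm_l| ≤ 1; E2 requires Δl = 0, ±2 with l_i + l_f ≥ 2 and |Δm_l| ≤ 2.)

E2

Δl = 2 − 0 = +2; l_i + l_f = 2.
Δm_l = +0.
E1 (Δl = ±1, |Δm_l| ≤ 1): not satisfied.
E2 (Δl = 0,±2, l_i+l_f ≥ 2, |Δm_l| ≤ 2): satisfied.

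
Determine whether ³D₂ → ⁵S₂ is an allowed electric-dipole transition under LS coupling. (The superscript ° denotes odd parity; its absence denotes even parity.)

forbidden

Initial level: S=1, L=2, J=2, parity even. Final level: S=2, L=0, J=2, parity even.
Parity must change: even → even — fails.
ΔS = 0: S: 1 → 2 — fails.
ΔL = 0, ±1 (not L=0↔0): L: 2 → 0, ΔL = -2 — fails.
ΔJ = 0, ±1 (not J=0↔0): J: 2 → 2, ΔJ = +0 — ok.
Rule(s) violated: parity, ΔS, ΔL.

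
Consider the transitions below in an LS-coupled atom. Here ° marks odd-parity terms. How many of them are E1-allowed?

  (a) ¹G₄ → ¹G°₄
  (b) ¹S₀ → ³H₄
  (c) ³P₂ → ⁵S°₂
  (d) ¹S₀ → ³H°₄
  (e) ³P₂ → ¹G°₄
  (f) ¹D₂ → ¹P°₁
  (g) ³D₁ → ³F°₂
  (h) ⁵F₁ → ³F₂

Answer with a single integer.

(a) allowed
(b) forbidden (parity, ΔS, ΔL, ΔJ fail)
(c) forbidden (ΔS fails)
(d) forbidden (ΔS, ΔL, ΔJ fail)
(e) forbidden (ΔS, ΔL, ΔJ fail)
(f) allowed
(g) allowed
(h) forbidden (parity, ΔS fail)
Total allowed: 3 of 8.

3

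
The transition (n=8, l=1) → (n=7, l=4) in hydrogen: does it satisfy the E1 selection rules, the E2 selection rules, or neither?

neither

Δl = 4 − 1 = +3; l_i + l_f = 5.
E1 (Δl = ±1): not satisfied.
E2 (Δl = 0,±2, l_i+l_f ≥ 2): not satisfied.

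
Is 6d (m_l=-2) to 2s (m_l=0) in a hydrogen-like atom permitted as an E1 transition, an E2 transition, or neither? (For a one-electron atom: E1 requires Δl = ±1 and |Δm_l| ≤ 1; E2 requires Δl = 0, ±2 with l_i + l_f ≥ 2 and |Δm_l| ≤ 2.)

E2

Δl = 0 − 2 = -2; l_i + l_f = 2.
Δm_l = +2.
E1 (Δl = ±1, |Δm_l| ≤ 1): not satisfied.
E2 (Δl = 0,±2, l_i+l_f ≥ 2, |Δm_l| ≤ 2): satisfied.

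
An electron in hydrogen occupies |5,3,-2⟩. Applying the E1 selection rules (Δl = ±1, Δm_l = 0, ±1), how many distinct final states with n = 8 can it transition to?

E1 requires Δl = ±1, so l_f ∈ {2, 4}; with 0 ≤ l_f ≤ n_f−1 = 7, the allowed l_f values are {2, 4}.
For l_f = 2: m_f ∈ {m_i−1, m_i, m_i+1} ∩ [−2, 2] = {-2, -1} → 2 states.
For l_f = 4: m_f ∈ {m_i−1, m_i, m_i+1} ∩ [−4, 4] = {-3, -2, -1} → 3 states.
Total: 5.

5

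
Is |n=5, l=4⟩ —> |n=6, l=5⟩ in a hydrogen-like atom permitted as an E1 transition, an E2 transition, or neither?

Δl = 5 − 4 = +1; l_i + l_f = 9.
E1 (Δl = ±1): satisfied.
E2 (Δl = 0,±2, l_i+l_f ≥ 2): not satisfied.

E1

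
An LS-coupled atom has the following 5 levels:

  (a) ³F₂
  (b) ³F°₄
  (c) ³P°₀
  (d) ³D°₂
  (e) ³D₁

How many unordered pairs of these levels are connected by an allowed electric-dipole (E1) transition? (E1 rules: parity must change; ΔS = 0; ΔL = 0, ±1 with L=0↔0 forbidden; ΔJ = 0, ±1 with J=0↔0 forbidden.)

(a)–(b): forbidden (ΔJ).
(a)–(c): forbidden (ΔL, ΔJ).
(a)–(d): allowed.
(a)–(e): forbidden (parity).
(b)–(c): forbidden (parity, ΔL, ΔJ).
(b)–(d): forbidden (parity, ΔJ).
(b)–(e): forbidden (ΔJ).
(c)–(d): forbidden (parity, ΔJ).
(c)–(e): allowed.
(d)–(e): allowed.
Allowed pairs: 3 of 10.

3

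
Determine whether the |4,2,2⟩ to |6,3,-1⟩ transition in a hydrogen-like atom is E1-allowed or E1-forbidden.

forbidden

Δl = 3 − 2 = +1; the E1 rule Δl = ±1 is satisfied.
m_l: 2 → -1 (Δm_l = -3). |Δm_l| ≤ 1 violated.
The transition is electric-dipole forbidden.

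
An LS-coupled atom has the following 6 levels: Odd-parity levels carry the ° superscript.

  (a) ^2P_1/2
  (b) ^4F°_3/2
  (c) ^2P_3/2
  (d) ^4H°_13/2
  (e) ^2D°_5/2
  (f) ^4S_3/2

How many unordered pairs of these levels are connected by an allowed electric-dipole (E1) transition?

1

(a)–(b): forbidden (ΔS, ΔL).
(a)–(c): forbidden (parity).
(a)–(d): forbidden (ΔS, ΔL, ΔJ).
(a)–(e): forbidden (ΔJ).
(a)–(f): forbidden (parity, ΔS).
(b)–(c): forbidden (ΔS, ΔL).
(b)–(d): forbidden (parity, ΔL, ΔJ).
(b)–(e): forbidden (parity, ΔS).
(b)–(f): forbidden (ΔL).
(c)–(d): forbidden (ΔS, ΔL, ΔJ).
(c)–(e): allowed.
(c)–(f): forbidden (parity, ΔS).
(d)–(e): forbidden (parity, ΔS, ΔL, ΔJ).
(d)–(f): forbidden (ΔL, ΔJ).
(e)–(f): forbidden (ΔS, ΔL).
Allowed pairs: 1 of 15.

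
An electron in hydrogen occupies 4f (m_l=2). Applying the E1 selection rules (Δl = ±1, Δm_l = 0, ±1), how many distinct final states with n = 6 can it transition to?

5

E1 requires Δl = ±1, so l_f ∈ {2, 4}; with 0 ≤ l_f ≤ n_f−1 = 5, the allowed l_f values are {2, 4}.
For l_f = 2: m_f ∈ {m_i−1, m_i, m_i+1} ∩ [−2, 2] = {1, 2} → 2 states.
For l_f = 4: m_f ∈ {m_i−1, m_i, m_i+1} ∩ [−4, 4] = {1, 2, 3} → 3 states.
Total: 5.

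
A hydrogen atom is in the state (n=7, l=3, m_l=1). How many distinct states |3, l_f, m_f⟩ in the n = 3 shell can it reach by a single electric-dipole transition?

3

E1 requires Δl = ±1, so l_f ∈ {2, 4}; with 0 ≤ l_f ≤ n_f−1 = 2, the allowed l_f values are {2}.
For l_f = 2: m_f ∈ {m_i−1, m_i, m_i+1} ∩ [−2, 2] = {0, 1, 2} → 3 states.
Total: 3.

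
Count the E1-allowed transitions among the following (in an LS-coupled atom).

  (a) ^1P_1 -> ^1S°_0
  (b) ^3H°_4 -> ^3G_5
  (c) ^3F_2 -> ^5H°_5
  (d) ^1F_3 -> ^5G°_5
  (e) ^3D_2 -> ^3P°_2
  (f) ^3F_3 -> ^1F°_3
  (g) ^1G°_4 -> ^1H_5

(a) allowed
(b) allowed
(c) forbidden (ΔS, ΔL, ΔJ fail)
(d) forbidden (ΔS, ΔJ fail)
(e) allowed
(f) forbidden (ΔS fails)
(g) allowed
Total allowed: 4 of 7.

4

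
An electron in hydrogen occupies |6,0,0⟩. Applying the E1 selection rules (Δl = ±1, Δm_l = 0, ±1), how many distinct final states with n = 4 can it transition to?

3

E1 requires Δl = ±1, so l_f ∈ {-1, 1}; with 0 ≤ l_f ≤ n_f−1 = 3, the allowed l_f values are {1}.
For l_f = 1: m_f ∈ {m_i−1, m_i, m_i+1} ∩ [−1, 1] = {-1, 0, 1} → 3 states.
Total: 3.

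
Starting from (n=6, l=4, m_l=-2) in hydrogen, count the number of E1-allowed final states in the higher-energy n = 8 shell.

6

E1 requires Δl = ±1, so l_f ∈ {3, 5}; with 0 ≤ l_f ≤ n_f−1 = 7, the allowed l_f values are {3, 5}.
For l_f = 3: m_f ∈ {m_i−1, m_i, m_i+1} ∩ [−3, 3] = {-3, -2, -1} → 3 states.
For l_f = 5: m_f ∈ {m_i−1, m_i, m_i+1} ∩ [−5, 5] = {-3, -2, -1} → 3 states.
Total: 6.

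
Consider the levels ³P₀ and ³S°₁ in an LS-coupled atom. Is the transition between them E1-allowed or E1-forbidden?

allowed

Initial level: S=1, L=1, J=0, parity even. Final level: S=1, L=0, J=1, parity odd.
Parity must change: even → odd — ok.
ΔS = 0: S: 1 → 1 — ok.
ΔL = 0, ±1 (not L=0↔0): L: 1 → 0, ΔL = -1 — ok.
ΔJ = 0, ±1 (not J=0↔0): J: 0 → 1, ΔJ = +1 — ok.
All four E1 rules are satisfied.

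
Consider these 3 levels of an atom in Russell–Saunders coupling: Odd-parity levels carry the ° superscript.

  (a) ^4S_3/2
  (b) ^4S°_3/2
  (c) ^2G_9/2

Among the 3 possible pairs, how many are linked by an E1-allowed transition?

(a)–(b): forbidden (ΔL).
(a)–(c): forbidden (parity, ΔS, ΔL, ΔJ).
(b)–(c): forbidden (ΔS, ΔL, ΔJ).
Allowed pairs: 0 of 3.

0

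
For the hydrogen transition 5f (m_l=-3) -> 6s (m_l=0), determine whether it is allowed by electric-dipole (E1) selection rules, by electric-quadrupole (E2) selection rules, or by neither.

Δl = 0 − 3 = -3; l_i + l_f = 3.
Δm_l = +3.
E1 (Δl = ±1, |Δm_l| ≤ 1): not satisfied.
E2 (Δl = 0,±2, l_i+l_f ≥ 2, |Δm_l| ≤ 2): not satisfied.

neither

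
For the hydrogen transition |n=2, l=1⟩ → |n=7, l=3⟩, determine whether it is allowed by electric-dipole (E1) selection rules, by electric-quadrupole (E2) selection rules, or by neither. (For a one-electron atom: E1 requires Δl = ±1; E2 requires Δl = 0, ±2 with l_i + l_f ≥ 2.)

E2

Δl = 3 − 1 = +2; l_i + l_f = 4.
E1 (Δl = ±1): not satisfied.
E2 (Δl = 0,±2, l_i+l_f ≥ 2): satisfied.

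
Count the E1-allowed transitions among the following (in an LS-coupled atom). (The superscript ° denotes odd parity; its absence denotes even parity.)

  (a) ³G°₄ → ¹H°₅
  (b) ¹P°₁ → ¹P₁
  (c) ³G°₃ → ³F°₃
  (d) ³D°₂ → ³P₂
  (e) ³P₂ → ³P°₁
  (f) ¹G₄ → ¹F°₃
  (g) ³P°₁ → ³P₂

(a) forbidden (parity, ΔS fail)
(b) allowed
(c) forbidden (parity fails)
(d) allowed
(e) allowed
(f) allowed
(g) allowed
Total allowed: 5 of 7.

5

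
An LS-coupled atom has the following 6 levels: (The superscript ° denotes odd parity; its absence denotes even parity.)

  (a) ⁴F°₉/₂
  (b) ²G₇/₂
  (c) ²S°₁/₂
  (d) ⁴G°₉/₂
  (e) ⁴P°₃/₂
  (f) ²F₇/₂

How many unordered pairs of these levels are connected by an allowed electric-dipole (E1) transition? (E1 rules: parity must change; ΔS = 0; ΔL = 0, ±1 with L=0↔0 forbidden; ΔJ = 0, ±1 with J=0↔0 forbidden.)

0

(a)–(b): forbidden (ΔS).
(a)–(c): forbidden (parity, ΔS, ΔL, ΔJ).
(a)–(d): forbidden (parity).
(a)–(e): forbidden (parity, ΔL, ΔJ).
(a)–(f): forbidden (ΔS).
(b)–(c): forbidden (ΔL, ΔJ).
(b)–(d): forbidden (ΔS).
(b)–(e): forbidden (ΔS, ΔL, ΔJ).
(b)–(f): forbidden (parity).
(c)–(d): forbidden (parity, ΔS, ΔL, ΔJ).
(c)–(e): forbidden (parity, ΔS).
(c)–(f): forbidden (ΔL, ΔJ).
(d)–(e): forbidden (parity, ΔL, ΔJ).
(d)–(f): forbidden (ΔS).
(e)–(f): forbidden (ΔS, ΔL, ΔJ).
Allowed pairs: 0 of 15.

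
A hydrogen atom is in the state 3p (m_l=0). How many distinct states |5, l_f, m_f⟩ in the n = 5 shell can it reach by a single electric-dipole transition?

4

E1 requires Δl = ±1, so l_f ∈ {0, 2}; with 0 ≤ l_f ≤ n_f−1 = 4, the allowed l_f values are {0, 2}.
For l_f = 0: m_f ∈ {m_i−1, m_i, m_i+1} ∩ [−0, 0] = {0} → 1 state.
For l_f = 2: m_f ∈ {m_i−1, m_i, m_i+1} ∩ [−2, 2] = {-1, 0, 1} → 3 states.
Total: 4.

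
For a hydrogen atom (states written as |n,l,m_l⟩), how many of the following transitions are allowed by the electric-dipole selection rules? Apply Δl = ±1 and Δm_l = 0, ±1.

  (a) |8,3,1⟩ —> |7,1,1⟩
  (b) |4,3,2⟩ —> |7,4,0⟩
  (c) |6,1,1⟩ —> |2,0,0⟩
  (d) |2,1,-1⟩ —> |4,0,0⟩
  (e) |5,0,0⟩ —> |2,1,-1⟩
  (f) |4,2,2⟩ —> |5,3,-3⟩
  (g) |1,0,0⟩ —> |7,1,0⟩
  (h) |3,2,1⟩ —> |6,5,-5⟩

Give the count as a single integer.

(a) forbidden — Δl = -2 (E1 requires Δl = ±1)
(b) forbidden — Δm_l = -2 (E1 requires Δm_l = 0, ±1)
(c) allowed
(d) allowed
(e) allowed
(f) forbidden — Δm_l = -5 (E1 requires Δm_l = 0, ±1)
(g) allowed
(h) forbidden — Δl = +3 (E1 requires Δl = ±1); Δm_l = -6 (E1 requires Δm_l = 0, ±1)
Total allowed: 4 of 8.

4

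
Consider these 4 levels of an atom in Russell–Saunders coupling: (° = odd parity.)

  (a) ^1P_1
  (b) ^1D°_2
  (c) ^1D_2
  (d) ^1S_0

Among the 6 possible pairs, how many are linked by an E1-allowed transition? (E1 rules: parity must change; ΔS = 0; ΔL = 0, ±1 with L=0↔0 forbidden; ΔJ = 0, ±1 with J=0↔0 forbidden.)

(a)–(b): allowed.
(a)–(c): forbidden (parity).
(a)–(d): forbidden (parity).
(b)–(c): allowed.
(b)–(d): forbidden (ΔL, ΔJ).
(c)–(d): forbidden (parity, ΔL, ΔJ).
Allowed pairs: 2 of 6.

2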